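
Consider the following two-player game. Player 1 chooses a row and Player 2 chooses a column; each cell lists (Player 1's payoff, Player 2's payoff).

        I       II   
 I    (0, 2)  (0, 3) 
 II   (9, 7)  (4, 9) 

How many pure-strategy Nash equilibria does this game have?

Both II: Player 1 gets 4 (best alternative 0); Player 2 gets 9 (best alternative 7). Neither deviates — NE.
Both I is not a NE: Player 1 would switch to II (9 > 0).
No other cell survives both best-response checks, so there is 1 pure NE.

1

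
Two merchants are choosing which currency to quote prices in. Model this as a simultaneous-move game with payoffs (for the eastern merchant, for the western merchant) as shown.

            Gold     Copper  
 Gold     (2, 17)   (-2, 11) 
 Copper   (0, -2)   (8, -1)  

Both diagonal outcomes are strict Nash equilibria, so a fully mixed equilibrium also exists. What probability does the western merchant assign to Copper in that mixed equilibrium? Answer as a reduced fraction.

1/6

The western merchant's mix q on Gold must make the eastern merchant indifferent between Gold and Copper.
The eastern merchant's payoff from Gold: 2q + (-2)(1−q). From Copper: 0q + 8(1−q).
Set equal: 2q = 10(1−q) → q = 10/12 = 5/6.
Probability on Copper is 1 − 5/6 = 1/6.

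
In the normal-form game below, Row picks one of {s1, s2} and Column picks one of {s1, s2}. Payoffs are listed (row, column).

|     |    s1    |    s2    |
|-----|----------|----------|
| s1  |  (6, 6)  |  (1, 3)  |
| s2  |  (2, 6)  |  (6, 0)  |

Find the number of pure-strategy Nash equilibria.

1

Both s1: Row gets 6 (best alternative 2); Column gets 6 (best alternative 3). Neither deviates — NE.
Both s2 is not a NE: Column would switch to s1 (6 > 0).
No other cell survives both best-response checks, so there is 1 pure NE.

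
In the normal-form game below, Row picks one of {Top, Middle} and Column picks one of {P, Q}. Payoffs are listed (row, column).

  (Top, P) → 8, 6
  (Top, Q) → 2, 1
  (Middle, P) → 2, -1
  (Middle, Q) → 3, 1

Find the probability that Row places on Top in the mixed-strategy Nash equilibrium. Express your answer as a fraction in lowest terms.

2/7

Row's mix p on Top must make Column indifferent between P and Q.
Column's payoff from P: 6p + (-1)(1−p). From Q: 1p + 1(1−p).
Set equal: 5p = 2(1−p) → p = 2/7.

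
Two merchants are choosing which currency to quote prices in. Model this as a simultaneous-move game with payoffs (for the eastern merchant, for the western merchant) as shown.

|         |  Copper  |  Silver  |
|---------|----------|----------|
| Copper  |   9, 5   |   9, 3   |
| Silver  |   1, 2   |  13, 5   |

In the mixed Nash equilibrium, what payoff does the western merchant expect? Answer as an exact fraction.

19/5

The eastern merchant mixes with probability p on Copper, chosen so the western merchant is indifferent: 5p + 2(1−p) = 3p + 5(1−p) gives p = 3/5.
The western merchant's expected payoff is 5·3/5 + 2·2/5 = 19/5.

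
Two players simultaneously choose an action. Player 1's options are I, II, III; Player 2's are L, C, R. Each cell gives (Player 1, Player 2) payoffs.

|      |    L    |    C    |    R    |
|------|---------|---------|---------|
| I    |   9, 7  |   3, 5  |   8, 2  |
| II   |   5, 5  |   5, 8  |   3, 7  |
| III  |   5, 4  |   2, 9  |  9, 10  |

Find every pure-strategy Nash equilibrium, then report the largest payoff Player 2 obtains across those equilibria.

(I, L) is a pure NE (Player 1: 9 ≥ 5; Player 2: 7 ≥ 5). Player 2 gets 7.
(II, C) is a pure NE (Player 1: 5 ≥ 3; Player 2: 8 ≥ 7). Player 2 gets 8.
(III, R) is a pure NE (Player 1: 9 ≥ 8; Player 2: 10 ≥ 9). Player 2 gets 10.
Every other cell has a profitable deviation for at least one player. Highest of {7, 8, 10} is 10.

10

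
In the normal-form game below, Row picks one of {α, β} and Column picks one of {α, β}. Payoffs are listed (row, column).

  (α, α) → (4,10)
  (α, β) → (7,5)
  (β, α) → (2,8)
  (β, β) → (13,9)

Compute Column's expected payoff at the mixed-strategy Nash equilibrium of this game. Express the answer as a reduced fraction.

25/3

Row mixes with probability p on α, chosen so Column is indifferent: 10p + 8(1−p) = 5p + 9(1−p) gives p = 1/6.
Column's expected payoff is 10·1/6 + 8·5/6 = 25/3.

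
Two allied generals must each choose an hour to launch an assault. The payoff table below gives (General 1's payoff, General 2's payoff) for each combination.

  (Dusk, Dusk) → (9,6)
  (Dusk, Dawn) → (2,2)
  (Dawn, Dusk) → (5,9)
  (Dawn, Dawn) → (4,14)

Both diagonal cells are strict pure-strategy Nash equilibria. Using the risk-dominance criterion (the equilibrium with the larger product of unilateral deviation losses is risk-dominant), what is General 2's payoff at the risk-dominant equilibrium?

6

At both Dusk: General 1 loses 9 − 5 = 4 by deviating; General 2 loses 6 − 2 = 4. Product = 4·4 = 16.
At both Dawn: General 1 loses 4 − 2 = 2 by deviating; General 2 loses 14 − 9 = 5. Product = 2·5 = 10.
16 > 10, so both Dusk is risk-dominant. General 2's payoff there is 6.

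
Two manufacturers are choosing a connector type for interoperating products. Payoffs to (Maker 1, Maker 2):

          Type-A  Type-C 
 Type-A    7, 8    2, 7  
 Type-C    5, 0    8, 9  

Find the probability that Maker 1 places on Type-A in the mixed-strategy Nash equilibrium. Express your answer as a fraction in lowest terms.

Maker 1's mix p on Type-A must make Maker 2 indifferent between Type-A and Type-C.
Maker 2's payoff from Type-A: 8p + 0(1−p). From Type-C: 7p + 9(1−p).
Set equal: 1p = 9(1−p) → p = 9/10.

9/10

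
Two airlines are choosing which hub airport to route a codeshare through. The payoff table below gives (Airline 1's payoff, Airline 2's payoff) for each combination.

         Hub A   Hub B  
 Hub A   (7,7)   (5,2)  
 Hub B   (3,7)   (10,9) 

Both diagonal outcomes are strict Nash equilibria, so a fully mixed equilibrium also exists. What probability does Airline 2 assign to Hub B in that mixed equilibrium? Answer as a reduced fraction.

4/9

Airline 2's mix q on Hub A must make Airline 1 indifferent between Hub A and Hub B.
Airline 1's payoff from Hub A: 7q + 5(1−q). From Hub B: 3q + 10(1−q).
Set equal: 4q = 5(1−q) → q = 5/9.
Probability on Hub B is 1 − 5/9 = 4/9.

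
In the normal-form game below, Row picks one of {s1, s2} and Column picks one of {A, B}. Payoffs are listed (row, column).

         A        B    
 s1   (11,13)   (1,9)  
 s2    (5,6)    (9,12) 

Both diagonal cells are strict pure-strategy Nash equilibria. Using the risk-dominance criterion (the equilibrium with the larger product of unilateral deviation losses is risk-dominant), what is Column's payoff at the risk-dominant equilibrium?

At (s1, A): Row loses 11 − 5 = 6 by deviating; Column loses 13 − 9 = 4. Product = 6·4 = 24.
At (s2, B): Row loses 9 − 1 = 8 by deviating; Column loses 12 − 6 = 6. Product = 8·6 = 48.
48 > 24, so (s2, B) is risk-dominant. Column's payoff there is 12.

12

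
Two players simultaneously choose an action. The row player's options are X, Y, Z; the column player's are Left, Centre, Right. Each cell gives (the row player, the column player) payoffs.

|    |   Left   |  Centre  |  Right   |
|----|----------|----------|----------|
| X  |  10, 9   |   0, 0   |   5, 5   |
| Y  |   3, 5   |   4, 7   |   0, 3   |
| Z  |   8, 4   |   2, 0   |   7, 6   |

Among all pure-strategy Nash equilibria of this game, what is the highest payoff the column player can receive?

9

(X, Left) is a pure NE (the row player: 10 ≥ 8; the column player: 9 ≥ 5). The column player gets 9.
(Y, Centre) is a pure NE (the row player: 4 ≥ 2; the column player: 7 ≥ 5). The column player gets 7.
(Z, Right) is a pure NE (the row player: 7 ≥ 5; the column player: 6 ≥ 4). The column player gets 6.
Every other cell has a profitable deviation for at least one player. Highest of {9, 7, 6} is 9.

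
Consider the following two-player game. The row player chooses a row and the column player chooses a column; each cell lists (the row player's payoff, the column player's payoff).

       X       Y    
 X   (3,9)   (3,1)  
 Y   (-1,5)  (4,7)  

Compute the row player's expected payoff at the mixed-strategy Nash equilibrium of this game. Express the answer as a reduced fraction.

The column player mixes with probability q on X, chosen so the row player is indifferent: 3q + 3(1−q) = (-1)q + 4(1−q) gives q = 1/5.
The row player's expected payoff (from either row, since indifferent) is 3·1/5 + 3·4/5 = 3.

3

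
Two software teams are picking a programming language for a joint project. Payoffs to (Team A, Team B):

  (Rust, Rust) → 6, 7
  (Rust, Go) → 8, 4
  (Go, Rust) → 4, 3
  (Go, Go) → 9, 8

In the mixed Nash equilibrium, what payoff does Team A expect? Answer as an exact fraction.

Team B mixes with probability q on Rust, chosen so Team A is indifferent: 6q + 8(1−q) = 4q + 9(1−q) gives q = 1/3.
Team A's expected payoff (from either row, since indifferent) is 6·1/3 + 8·2/3 = 22/3.

22/3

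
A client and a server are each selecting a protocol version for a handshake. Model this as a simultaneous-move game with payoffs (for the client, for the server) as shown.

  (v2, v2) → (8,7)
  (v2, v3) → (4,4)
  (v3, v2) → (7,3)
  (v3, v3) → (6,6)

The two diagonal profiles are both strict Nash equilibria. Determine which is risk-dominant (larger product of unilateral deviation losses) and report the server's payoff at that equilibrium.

At both v2: the client loses 8 − 7 = 1 by deviating; the server loses 7 − 4 = 3. Product = 1·3 = 3.
At both v3: the client loses 6 − 4 = 2 by deviating; the server loses 6 − 3 = 3. Product = 2·3 = 6.
6 > 3, so both v3 is risk-dominant. The server's payoff there is 6.

6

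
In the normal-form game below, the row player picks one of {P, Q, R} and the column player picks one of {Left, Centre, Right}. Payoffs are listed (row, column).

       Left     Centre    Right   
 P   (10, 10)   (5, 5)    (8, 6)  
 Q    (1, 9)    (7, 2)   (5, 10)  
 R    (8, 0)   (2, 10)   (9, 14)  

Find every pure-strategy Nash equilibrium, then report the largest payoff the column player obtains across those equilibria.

(P, Left) is a pure NE (the row player: 10 ≥ 8; the column player: 10 ≥ 6). The column player gets 10.
(R, Right) is a pure NE (the row player: 9 ≥ 8; the column player: 14 ≥ 10). The column player gets 14.
Every other cell has a profitable deviation for at least one player. Highest of {10, 14} is 14.

14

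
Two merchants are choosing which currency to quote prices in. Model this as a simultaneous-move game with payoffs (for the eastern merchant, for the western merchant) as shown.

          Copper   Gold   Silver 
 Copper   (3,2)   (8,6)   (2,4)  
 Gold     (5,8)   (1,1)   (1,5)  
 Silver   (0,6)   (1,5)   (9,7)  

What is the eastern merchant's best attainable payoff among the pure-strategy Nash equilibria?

9

(Copper, Gold) is a pure NE (the eastern merchant: 8 ≥ 1; the western merchant: 6 ≥ 4). The eastern merchant gets 8.
(Gold, Copper) is a pure NE (the eastern merchant: 5 ≥ 3; the western merchant: 8 ≥ 5). The eastern merchant gets 5.
Both Silver is a pure NE (the eastern merchant: 9 ≥ 2; the western merchant: 7 ≥ 6). The eastern merchant gets 9.
Every other cell has a profitable deviation for at least one player. Highest of {8, 5, 9} is 9.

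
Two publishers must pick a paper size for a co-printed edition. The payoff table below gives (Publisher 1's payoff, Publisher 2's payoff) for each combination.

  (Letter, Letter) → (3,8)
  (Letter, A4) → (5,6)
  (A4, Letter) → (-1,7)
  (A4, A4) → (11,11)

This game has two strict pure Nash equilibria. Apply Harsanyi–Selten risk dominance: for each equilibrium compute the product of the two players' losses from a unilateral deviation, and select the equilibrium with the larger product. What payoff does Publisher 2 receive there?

11

At both Letter: Publisher 1 loses 3 − (-1) = 4 by deviating; Publisher 2 loses 8 − 6 = 2. Product = 4·2 = 8.
At both A4: Publisher 1 loses 11 − 5 = 6 by deviating; Publisher 2 loses 11 − 7 = 4. Product = 6·4 = 24.
24 > 8, so both A4 is risk-dominant. Publisher 2's payoff there is 11.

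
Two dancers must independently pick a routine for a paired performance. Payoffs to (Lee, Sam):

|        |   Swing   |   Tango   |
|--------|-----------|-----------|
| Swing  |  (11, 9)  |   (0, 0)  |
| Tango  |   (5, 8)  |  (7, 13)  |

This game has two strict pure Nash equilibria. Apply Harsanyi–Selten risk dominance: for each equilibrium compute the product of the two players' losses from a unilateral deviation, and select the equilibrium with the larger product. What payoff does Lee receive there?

At both Swing: Lee loses 11 − 5 = 6 by deviating; Sam loses 9 − 0 = 9. Product = 6·9 = 54.
At both Tango: Lee loses 7 − 0 = 7 by deviating; Sam loses 13 − 8 = 5. Product = 7·5 = 35.
54 > 35, so both Swing is risk-dominant. Lee's payoff there is 11.

11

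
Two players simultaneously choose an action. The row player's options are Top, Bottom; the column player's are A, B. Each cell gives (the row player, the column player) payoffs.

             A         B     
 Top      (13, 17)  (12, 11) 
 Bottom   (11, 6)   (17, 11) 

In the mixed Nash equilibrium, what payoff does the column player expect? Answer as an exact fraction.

The row player mixes with probability p on Top, chosen so the column player is indifferent: 17p + 6(1−p) = 11p + 11(1−p) gives p = 5/11.
The column player's expected payoff is 17·5/11 + 6·6/11 = 11.

11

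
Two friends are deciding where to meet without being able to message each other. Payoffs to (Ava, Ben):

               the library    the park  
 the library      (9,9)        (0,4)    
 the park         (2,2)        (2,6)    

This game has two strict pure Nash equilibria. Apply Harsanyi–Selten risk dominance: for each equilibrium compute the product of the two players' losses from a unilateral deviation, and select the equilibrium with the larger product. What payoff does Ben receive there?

9

At both the library: Ava loses 9 − 2 = 7 by deviating; Ben loses 9 − 4 = 5. Product = 7·5 = 35.
At both the park: Ava loses 2 − 0 = 2 by deviating; Ben loses 6 − 2 = 4. Product = 2·4 = 8.
35 > 8, so both the library is risk-dominant. Ben's payoff there is 9.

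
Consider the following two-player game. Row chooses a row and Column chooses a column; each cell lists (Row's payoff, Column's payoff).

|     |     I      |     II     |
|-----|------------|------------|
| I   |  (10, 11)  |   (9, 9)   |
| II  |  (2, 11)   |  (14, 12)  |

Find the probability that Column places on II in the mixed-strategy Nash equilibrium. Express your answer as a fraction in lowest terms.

8/13

Column's mix q on I must make Row indifferent between I and II.
Row's payoff from I: 10q + 9(1−q). From II: 2q + 14(1−q).
Set equal: 8q = 5(1−q) → q = 5/13.
Probability on II is 1 − 5/13 = 8/13.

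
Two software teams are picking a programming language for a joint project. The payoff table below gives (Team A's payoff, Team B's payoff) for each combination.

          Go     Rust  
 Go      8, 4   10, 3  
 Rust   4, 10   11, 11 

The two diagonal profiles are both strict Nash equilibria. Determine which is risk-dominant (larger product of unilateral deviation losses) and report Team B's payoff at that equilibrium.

4

At both Go: Team A loses 8 − 4 = 4 by deviating; Team B loses 4 − 3 = 1. Product = 4·1 = 4.
At both Rust: Team A loses 11 − 10 = 1 by deviating; Team B loses 11 − 10 = 1. Product = 1·1 = 1.
4 > 1, so both Go is risk-dominant. Team B's payoff there is 4.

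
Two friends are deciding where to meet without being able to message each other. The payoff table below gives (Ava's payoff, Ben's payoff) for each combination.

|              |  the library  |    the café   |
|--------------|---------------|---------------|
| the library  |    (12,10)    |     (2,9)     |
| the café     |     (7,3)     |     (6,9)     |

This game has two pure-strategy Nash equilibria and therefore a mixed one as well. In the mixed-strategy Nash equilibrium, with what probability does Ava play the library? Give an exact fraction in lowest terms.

6/7

Ava's mix p on the library must make Ben indifferent between the library and the café.
Ben's payoff from the library: 10p + 3(1−p). From the café: 9p + 9(1−p).
Set equal: 1p = 6(1−p) → p = 6/7.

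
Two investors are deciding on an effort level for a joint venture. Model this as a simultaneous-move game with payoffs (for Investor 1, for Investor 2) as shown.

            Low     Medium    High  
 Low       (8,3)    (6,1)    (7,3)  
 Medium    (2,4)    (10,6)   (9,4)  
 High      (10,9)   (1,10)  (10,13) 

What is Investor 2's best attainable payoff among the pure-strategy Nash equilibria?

Both Medium is a pure NE (Investor 1: 10 ≥ 6; Investor 2: 6 ≥ 4). Investor 2 gets 6.
Both High is a pure NE (Investor 1: 10 ≥ 9; Investor 2: 13 ≥ 10). Investor 2 gets 13.
Every other cell has a profitable deviation for at least one player. Highest of {6, 13} is 13.

13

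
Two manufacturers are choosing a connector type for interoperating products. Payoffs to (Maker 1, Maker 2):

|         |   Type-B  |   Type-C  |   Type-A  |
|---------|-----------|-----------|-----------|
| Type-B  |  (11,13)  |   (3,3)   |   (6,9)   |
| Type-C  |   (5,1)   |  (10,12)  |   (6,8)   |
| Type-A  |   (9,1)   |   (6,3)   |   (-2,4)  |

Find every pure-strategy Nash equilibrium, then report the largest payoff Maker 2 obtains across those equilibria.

Both Type-B is a pure NE (Maker 1: 11 ≥ 9; Maker 2: 13 ≥ 9). Maker 2 gets 13.
Both Type-C is a pure NE (Maker 1: 10 ≥ 6; Maker 2: 12 ≥ 8). Maker 2 gets 12.
Every other cell has a profitable deviation for at least one player. Highest of {13, 12} is 13.

13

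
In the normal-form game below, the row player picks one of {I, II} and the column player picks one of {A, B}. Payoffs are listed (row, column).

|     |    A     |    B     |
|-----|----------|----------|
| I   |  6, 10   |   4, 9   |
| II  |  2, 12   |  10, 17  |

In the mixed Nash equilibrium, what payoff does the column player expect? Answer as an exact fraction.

The row player mixes with probability p on I, chosen so the column player is indifferent: 10p + 12(1−p) = 9p + 17(1−p) gives p = 5/6.
The column player's expected payoff is 10·5/6 + 12·1/6 = 31/3.

31/3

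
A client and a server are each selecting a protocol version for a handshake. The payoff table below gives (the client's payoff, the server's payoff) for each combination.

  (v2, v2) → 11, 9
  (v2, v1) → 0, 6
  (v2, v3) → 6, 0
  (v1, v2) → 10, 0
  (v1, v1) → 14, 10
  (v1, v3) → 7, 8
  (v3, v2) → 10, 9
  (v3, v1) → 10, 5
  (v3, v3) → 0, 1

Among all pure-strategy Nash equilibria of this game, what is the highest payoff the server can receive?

10

Both v2 is a pure NE (the client: 11 ≥ 10; the server: 9 ≥ 6). The server gets 9.
Both v1 is a pure NE (the client: 14 ≥ 10; the server: 10 ≥ 8). The server gets 10.
Every other cell has a profitable deviation for at least one player. Highest of {9, 10} is 10.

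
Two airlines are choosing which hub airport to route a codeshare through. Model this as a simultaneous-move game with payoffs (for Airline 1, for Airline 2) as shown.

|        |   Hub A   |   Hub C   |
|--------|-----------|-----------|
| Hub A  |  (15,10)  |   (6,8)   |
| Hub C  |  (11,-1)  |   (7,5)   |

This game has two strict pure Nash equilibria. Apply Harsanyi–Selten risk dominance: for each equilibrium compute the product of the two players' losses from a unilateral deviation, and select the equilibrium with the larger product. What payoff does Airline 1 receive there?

At both Hub A: Airline 1 loses 15 − 11 = 4 by deviating; Airline 2 loses 10 − 8 = 2. Product = 4·2 = 8.
At both Hub C: Airline 1 loses 7 − 6 = 1 by deviating; Airline 2 loses 5 − (-1) = 6. Product = 1·6 = 6.
8 > 6, so both Hub A is risk-dominant. Airline 1's payoff there is 15.

15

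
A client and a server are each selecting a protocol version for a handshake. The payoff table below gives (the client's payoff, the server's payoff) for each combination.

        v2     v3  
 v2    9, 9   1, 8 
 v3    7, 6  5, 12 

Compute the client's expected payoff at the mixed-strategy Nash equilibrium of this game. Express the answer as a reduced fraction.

The server mixes with probability q on v2, chosen so the client is indifferent: 9q + 1(1−q) = 7q + 5(1−q) gives q = 2/3.
The client's expected payoff (from either row, since indifferent) is 9·2/3 + 1·1/3 = 19/3.

19/3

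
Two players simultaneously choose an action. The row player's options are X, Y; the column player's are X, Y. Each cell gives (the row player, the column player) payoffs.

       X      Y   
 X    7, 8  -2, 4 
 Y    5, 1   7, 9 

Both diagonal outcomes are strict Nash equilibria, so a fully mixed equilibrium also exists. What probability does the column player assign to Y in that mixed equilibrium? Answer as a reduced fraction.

The column player's mix q on X must make the row player indifferent between X and Y.
The row player's payoff from X: 7q + (-2)(1−q). From Y: 5q + 7(1−q).
Set equal: 2q = 9(1−q) → q = 9/11.
Probability on Y is 1 − 9/11 = 2/11.

2/11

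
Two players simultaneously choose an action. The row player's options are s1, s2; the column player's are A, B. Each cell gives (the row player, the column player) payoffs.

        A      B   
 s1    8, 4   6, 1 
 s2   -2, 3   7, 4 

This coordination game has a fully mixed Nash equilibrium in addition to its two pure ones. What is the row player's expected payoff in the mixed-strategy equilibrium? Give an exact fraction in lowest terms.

The column player mixes with probability q on A, chosen so the row player is indifferent: 8q + 6(1−q) = (-2)q + 7(1−q) gives q = 1/11.
The row player's expected payoff (from either row, since indifferent) is 8·1/11 + 6·10/11 = 68/11.

68/11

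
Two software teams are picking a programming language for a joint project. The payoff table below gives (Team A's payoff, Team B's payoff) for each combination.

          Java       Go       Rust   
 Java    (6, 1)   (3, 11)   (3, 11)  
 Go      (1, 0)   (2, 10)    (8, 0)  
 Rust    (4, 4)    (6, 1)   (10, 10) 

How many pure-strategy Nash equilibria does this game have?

Both Rust: Team A gets 10 (best alternative 8); Team B gets 10 (best alternative 4). Neither deviates — NE.
Both Java is not a NE: Team B would switch to Go (11 > 1).
No other cell survives both best-response checks, so there is 1 pure NE.

1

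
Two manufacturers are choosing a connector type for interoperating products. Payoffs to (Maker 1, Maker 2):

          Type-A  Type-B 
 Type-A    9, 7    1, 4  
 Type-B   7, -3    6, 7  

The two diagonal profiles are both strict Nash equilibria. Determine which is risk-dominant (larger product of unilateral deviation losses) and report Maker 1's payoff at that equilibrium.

At both Type-A: Maker 1 loses 9 − 7 = 2 by deviating; Maker 2 loses 7 − 4 = 3. Product = 2·3 = 6.
At both Type-B: Maker 1 loses 6 − 1 = 5 by deviating; Maker 2 loses 7 − (-3) = 10. Product = 5·10 = 50.
50 > 6, so both Type-B is risk-dominant. Maker 1's payoff there is 6.

6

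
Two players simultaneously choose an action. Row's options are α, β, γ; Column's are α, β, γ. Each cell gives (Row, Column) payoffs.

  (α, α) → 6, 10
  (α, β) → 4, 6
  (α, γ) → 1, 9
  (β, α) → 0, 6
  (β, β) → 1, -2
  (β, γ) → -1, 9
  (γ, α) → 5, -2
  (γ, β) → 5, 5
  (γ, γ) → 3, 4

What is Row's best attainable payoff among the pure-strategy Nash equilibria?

6

Both α is a pure NE (Row: 6 ≥ 5; Column: 10 ≥ 9). Row gets 6.
(γ, β) is a pure NE (Row: 5 ≥ 4; Column: 5 ≥ 4). Row gets 5.
Every other cell has a profitable deviation for at least one player. Highest of {6, 5} is 6.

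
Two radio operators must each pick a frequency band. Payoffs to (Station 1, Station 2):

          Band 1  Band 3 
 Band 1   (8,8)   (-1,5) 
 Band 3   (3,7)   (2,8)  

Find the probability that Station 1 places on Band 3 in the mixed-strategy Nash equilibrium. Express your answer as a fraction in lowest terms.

Station 1's mix p on Band 1 must make Station 2 indifferent between Band 1 and Band 3.
Station 2's payoff from Band 1: 8p + 7(1−p). From Band 3: 5p + 8(1−p).
Set equal: 3p = 1(1−p) → p = 1/4.
Probability on Band 3 is 1 − 1/4 = 3/4.

3/4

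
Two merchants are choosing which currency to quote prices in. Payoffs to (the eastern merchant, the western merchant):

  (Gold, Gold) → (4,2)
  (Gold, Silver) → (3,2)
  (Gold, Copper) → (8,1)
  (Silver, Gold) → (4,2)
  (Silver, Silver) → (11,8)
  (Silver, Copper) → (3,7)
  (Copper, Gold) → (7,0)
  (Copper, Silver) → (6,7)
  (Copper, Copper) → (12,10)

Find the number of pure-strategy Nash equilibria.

Both Silver: the eastern merchant gets 11 (best alternative 6); the western merchant gets 8 (best alternative 7). Neither deviates — NE.
Both Copper: the eastern merchant gets 12 (best alternative 8); the western merchant gets 10 (best alternative 7). Neither deviates — NE.
Both Gold is not a NE: the eastern merchant would switch to Copper (7 > 4).
No other cell survives both best-response checks, so there are 2 pure NE.

2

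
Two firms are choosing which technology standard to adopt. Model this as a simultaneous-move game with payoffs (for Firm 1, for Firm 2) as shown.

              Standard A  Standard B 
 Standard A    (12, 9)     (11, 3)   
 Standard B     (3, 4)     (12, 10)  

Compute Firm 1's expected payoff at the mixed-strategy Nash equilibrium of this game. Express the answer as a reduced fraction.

Firm 2 mixes with probability q on Standard A, chosen so Firm 1 is indifferent: 12q + 11(1−q) = 3q + 12(1−q) gives q = 1/10.
Firm 1's expected payoff (from either row, since indifferent) is 12·1/10 + 11·9/10 = 111/10.

111/10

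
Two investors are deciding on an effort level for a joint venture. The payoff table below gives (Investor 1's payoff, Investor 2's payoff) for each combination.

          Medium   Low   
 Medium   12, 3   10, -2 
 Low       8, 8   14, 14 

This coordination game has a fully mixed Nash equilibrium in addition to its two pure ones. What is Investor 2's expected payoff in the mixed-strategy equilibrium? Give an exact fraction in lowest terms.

58/11

Investor 1 mixes with probability p on Medium, chosen so Investor 2 is indifferent: 3p + 8(1−p) = (-2)p + 14(1−p) gives p = 6/11.
Investor 2's expected payoff is 3·6/11 + 8·5/11 = 58/11.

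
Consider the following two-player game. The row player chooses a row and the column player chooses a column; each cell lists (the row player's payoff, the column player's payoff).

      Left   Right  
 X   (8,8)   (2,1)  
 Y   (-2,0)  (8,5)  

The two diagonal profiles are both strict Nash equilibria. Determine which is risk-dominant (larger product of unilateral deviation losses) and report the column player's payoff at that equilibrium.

At (X, Left): the row player loses 8 − (-2) = 10 by deviating; the column player loses 8 − 1 = 7. Product = 10·7 = 70.
At (Y, Right): the row player loses 8 − 2 = 6 by deviating; the column player loses 5 − 0 = 5. Product = 6·5 = 30.
70 > 30, so (X, Left) is risk-dominant. The column player's payoff there is 8.

8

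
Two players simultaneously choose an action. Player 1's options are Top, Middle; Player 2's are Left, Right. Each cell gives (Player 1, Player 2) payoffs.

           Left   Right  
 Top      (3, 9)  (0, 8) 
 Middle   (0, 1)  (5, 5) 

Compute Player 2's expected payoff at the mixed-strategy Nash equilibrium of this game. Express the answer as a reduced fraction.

Player 1 mixes with probability p on Top, chosen so Player 2 is indifferent: 9p + 1(1−p) = 8p + 5(1−p) gives p = 4/5.
Player 2's expected payoff is 9·4/5 + 1·1/5 = 37/5.

37/5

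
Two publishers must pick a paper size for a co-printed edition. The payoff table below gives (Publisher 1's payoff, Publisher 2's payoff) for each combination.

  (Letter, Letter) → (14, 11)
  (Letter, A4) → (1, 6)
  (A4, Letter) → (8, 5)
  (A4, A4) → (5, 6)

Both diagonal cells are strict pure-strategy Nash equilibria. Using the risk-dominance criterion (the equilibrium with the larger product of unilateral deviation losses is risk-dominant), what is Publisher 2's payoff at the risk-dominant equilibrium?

At both Letter: Publisher 1 loses 14 − 8 = 6 by deviating; Publisher 2 loses 11 − 6 = 5. Product = 6·5 = 30.
At both A4: Publisher 1 loses 5 − 1 = 4 by deviating; Publisher 2 loses 6 − 5 = 1. Product = 4·1 = 4.
30 > 4, so both Letter is risk-dominant. Publisher 2's payoff there is 11.

11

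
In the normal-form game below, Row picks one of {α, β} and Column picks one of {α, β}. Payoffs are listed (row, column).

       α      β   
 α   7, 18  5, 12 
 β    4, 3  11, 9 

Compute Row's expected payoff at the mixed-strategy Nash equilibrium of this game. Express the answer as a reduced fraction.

Column mixes with probability q on α, chosen so Row is indifferent: 7q + 5(1−q) = 4q + 11(1−q) gives q = 2/3.
Row's expected payoff (from either row, since indifferent) is 7·2/3 + 5·1/3 = 19/3.

19/3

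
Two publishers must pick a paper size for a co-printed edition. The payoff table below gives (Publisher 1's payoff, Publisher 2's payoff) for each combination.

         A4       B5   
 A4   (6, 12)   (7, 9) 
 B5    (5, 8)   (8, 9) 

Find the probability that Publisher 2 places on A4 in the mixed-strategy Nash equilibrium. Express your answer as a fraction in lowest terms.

1/2

Publisher 2's mix q on A4 must make Publisher 1 indifferent between A4 and B5.
Publisher 1's payoff from A4: 6q + 7(1−q). From B5: 5q + 8(1−q).
Set equal: 1q = 1(1−q) → q = 1/2.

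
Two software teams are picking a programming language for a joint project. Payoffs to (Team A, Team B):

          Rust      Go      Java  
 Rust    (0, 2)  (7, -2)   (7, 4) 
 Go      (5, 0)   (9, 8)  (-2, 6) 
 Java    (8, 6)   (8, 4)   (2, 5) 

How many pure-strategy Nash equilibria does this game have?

(Rust, Java): Team A gets 7 (best alternative 2); Team B gets 4 (best alternative 2). Neither deviates — NE.
Both Go: Team A gets 9 (best alternative 8); Team B gets 8 (best alternative 6). Neither deviates — NE.
(Java, Rust): Team A gets 8 (best alternative 5); Team B gets 6 (best alternative 5). Neither deviates — NE.
Both Rust is not a NE: Team A would switch to Java (8 > 0).
No other cell survives both best-response checks, so there are 3 pure NE.

3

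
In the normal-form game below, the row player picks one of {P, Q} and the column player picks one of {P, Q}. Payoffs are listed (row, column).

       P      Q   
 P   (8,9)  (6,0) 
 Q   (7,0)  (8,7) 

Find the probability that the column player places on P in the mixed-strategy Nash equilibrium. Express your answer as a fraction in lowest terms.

2/3

The column player's mix q on P must make the row player indifferent between P and Q.
The row player's payoff from P: 8q + 6(1−q). From Q: 7q + 8(1−q).
Set equal: 1q = 2(1−q) → q = 2/3.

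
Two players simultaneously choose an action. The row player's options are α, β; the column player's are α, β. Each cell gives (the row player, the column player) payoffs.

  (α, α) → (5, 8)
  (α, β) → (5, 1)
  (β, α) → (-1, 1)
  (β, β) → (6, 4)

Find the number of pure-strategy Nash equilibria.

Both α: the row player gets 5 (best alternative -1); the column player gets 8 (best alternative 1). Neither deviates — NE.
Both β: the row player gets 6 (best alternative 5); the column player gets 4 (best alternative 1). Neither deviates — NE.
(α, β) is not a NE: the row player would switch to β (6 > 5).
No other cell survives both best-response checks, so there are 2 pure NE.

2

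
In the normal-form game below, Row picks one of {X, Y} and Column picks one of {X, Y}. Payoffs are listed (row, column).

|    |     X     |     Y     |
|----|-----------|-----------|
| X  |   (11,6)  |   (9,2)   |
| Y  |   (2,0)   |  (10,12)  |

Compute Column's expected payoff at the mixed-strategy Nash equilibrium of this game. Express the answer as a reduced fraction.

Row mixes with probability p on X, chosen so Column is indifferent: 6p + 0(1−p) = 2p + 12(1−p) gives p = 3/4.
Column's expected payoff is 6·3/4 + 0·1/4 = 9/2.

9/2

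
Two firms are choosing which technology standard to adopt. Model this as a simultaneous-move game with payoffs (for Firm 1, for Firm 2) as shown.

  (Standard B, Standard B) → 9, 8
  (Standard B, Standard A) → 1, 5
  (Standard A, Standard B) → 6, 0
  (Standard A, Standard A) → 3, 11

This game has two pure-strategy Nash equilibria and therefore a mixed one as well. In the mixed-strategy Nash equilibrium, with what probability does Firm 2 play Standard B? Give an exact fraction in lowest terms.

2/5

Firm 2's mix q on Standard B must make Firm 1 indifferent between Standard B and Standard A.
Firm 1's payoff from Standard B: 9q + 1(1−q). From Standard A: 6q + 3(1−q).
Set equal: 3q = 2(1−q) → q = 2/5.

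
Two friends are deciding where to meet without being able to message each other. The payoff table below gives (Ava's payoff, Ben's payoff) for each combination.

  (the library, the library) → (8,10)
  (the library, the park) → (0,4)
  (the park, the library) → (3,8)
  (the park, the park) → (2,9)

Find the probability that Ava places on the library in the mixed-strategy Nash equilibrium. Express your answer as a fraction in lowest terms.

1/7

Ava's mix p on the library must make Ben indifferent between the library and the park.
Ben's payoff from the library: 10p + 8(1−p). From the park: 4p + 9(1−p).
Set equal: 6p = 1(1−p) → p = 1/7.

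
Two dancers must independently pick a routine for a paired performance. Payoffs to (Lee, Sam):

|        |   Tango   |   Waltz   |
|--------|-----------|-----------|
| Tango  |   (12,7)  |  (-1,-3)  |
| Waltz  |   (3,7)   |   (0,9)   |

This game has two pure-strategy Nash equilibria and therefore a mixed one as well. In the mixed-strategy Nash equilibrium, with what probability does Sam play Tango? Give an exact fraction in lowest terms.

Sam's mix q on Tango must make Lee indifferent between Tango and Waltz.
Lee's payoff from Tango: 12q + (-1)(1−q). From Waltz: 3q + 0(1−q).
Set equal: 9q = 1(1−q) → q = 1/10.

1/10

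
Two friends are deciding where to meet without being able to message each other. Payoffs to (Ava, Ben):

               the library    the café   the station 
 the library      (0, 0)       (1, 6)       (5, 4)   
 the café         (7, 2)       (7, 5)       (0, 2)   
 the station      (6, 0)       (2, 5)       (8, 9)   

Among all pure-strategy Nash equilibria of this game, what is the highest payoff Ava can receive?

8

Both the café is a pure NE (Ava: 7 ≥ 2; Ben: 5 ≥ 2). Ava gets 7.
Both the station is a pure NE (Ava: 8 ≥ 5; Ben: 9 ≥ 5). Ava gets 8.
Every other cell has a profitable deviation for at least one player. Highest of {7, 8} is 8.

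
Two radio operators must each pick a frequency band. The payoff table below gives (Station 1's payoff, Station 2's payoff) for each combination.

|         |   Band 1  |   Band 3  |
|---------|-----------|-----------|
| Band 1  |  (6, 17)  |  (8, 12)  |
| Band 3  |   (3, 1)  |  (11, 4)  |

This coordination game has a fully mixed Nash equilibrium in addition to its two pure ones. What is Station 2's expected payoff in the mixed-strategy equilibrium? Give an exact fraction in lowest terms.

Station 1 mixes with probability p on Band 1, chosen so Station 2 is indifferent: 17p + 1(1−p) = 12p + 4(1−p) gives p = 3/8.
Station 2's expected payoff is 17·3/8 + 1·5/8 = 7.

7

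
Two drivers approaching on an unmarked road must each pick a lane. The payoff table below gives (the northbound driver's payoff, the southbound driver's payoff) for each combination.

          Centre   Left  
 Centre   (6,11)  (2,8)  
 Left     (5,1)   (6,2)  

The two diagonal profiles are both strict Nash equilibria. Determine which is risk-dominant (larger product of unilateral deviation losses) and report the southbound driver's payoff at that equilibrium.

At both Centre: the northbound driver loses 6 − 5 = 1 by deviating; the southbound driver loses 11 − 8 = 3. Product = 1·3 = 3.
At both Left: the northbound driver loses 6 − 2 = 4 by deviating; the southbound driver loses 2 − 1 = 1. Product = 4·1 = 4.
4 > 3, so both Left is risk-dominant. The southbound driver's payoff there is 2.

2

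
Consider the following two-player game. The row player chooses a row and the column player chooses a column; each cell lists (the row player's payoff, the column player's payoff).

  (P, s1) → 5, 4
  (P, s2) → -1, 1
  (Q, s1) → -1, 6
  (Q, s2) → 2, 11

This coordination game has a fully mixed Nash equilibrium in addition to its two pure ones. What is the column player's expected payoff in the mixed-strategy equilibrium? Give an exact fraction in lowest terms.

19/4

The row player mixes with probability p on P, chosen so the column player is indifferent: 4p + 6(1−p) = 1p + 11(1−p) gives p = 5/8.
The column player's expected payoff is 4·5/8 + 6·3/8 = 19/4.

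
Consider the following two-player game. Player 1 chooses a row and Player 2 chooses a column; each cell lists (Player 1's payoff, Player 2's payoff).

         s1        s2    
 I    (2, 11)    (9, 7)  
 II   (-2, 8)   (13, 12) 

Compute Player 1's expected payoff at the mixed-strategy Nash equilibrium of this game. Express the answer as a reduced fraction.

11/2

Player 2 mixes with probability q on s1, chosen so Player 1 is indifferent: 2q + 9(1−q) = (-2)q + 13(1−q) gives q = 1/2.
Player 1's expected payoff (from either row, since indifferent) is 2·1/2 + 9·1/2 = 11/2.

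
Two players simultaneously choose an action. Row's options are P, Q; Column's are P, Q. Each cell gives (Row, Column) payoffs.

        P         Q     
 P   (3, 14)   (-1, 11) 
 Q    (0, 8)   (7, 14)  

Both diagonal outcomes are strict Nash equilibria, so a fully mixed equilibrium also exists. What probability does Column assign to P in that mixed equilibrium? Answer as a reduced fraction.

8/11

Column's mix q on P must make Row indifferent between P and Q.
Row's payoff from P: 3q + (-1)(1−q). From Q: 0q + 7(1−q).
Set equal: 3q = 8(1−q) → q = 8/11.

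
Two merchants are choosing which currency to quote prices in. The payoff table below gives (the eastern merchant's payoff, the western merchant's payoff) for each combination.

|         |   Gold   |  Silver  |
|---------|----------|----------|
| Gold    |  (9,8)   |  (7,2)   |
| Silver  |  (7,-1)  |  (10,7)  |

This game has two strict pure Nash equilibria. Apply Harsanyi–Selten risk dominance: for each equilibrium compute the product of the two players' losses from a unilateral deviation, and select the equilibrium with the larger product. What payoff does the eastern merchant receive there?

10

At both Gold: the eastern merchant loses 9 − 7 = 2 by deviating; the western merchant loses 8 − 2 = 6. Product = 2·6 = 12.
At both Silver: the eastern merchant loses 10 − 7 = 3 by deviating; the western merchant loses 7 − (-1) = 8. Product = 3·8 = 24.
24 > 12, so both Silver is risk-dominant. The eastern merchant's payoff there is 10.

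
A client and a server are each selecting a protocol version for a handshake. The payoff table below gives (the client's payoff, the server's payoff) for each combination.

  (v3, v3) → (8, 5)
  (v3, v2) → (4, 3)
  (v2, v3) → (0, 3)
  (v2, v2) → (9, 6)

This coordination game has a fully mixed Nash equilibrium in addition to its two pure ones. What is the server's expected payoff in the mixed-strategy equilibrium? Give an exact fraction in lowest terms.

21/5

The client mixes with probability p on v3, chosen so the server is indifferent: 5p + 3(1−p) = 3p + 6(1−p) gives p = 3/5.
The server's expected payoff is 5·3/5 + 3·2/5 = 21/5.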